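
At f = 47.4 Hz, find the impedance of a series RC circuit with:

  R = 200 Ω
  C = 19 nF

Step 1 — Angular frequency: ω = 2π·f = 2π·47.4 = 297.8 rad/s.
Step 2 — Component impedances:
  R: Z = R = 200 Ω
  C: Z = 1/(jωC) = -j/(ω·C) = 0 - j1.767e+05 Ω
Step 3 — Series combination: Z_total = R + C = 200 - j1.767e+05 Ω = 1.767e+05∠-89.9° Ω.

Z = 200 - j1.767e+05 Ω = 1.767e+05∠-89.9° Ω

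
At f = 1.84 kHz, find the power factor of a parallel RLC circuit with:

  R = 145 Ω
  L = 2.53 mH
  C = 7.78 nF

Step 1 — Angular frequency: ω = 2π·f = 2π·1840 = 1.156e+04 rad/s.
Step 2 — Component impedances:
  R: Z = R = 145 Ω
  L: Z = jωL = j·1.156e+04·0.00253 = 0 + j29.25 Ω
  C: Z = 1/(jωC) = -j/(ω·C) = 0 - j1.112e+04 Ω
Step 3 — Parallel combination: 1/Z_total = 1/R + 1/L + 1/C; Z_total = 5.698 + j28.17 Ω = 28.74∠78.6° Ω.
Step 4 — Power factor: PF = cos(φ) = Re(Z)/|Z| = 5.6983/28.745 = 0.1982.
Step 5 — Type: Im(Z) = 28.17 ⇒ lagging (phase φ = 78.6°).

PF = 0.1982 (lagging, φ = 78.6°)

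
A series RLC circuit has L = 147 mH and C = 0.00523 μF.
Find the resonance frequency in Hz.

Step 1 — Resonance condition Im(Z)=0 gives ω₀ = 1/√(LC).
Step 2 — ω₀ = 1/√(0.147·5.23e-09) = 3.607e+04 rad/s.
Step 3 — f₀ = ω₀/(2π) = 5740 Hz.

f₀ = 5740 Hz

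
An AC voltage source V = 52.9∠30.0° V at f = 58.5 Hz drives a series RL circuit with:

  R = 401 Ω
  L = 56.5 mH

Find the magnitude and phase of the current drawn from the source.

Step 1 — Angular frequency: ω = 2π·f = 2π·58.5 = 367.6 rad/s.
Step 2 — Component impedances:
  R: Z = R = 401 Ω
  L: Z = jωL = j·367.6·0.0565 = 0 + j20.77 Ω
Step 3 — Series combination: Z_total = R + L = 401 + j20.77 Ω = 401.5∠3.0° Ω.
Step 4 — Source phasor: V = 52.9∠30.0° V = 45.81 + j26.45 V.
Step 5 — Ohm's law: I = V / Z_total = (45.81 + j26.45) / (401 + j20.77) = 0.1173 + j0.05988 A.
Step 6 — Convert to polar: |I| = 0.1317 A, ∠I = 27.0°.

I = 0.1317∠27.0° A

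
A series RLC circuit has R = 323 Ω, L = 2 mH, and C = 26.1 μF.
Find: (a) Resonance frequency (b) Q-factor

Step 1 — Resonance condition Im(Z)=0 gives ω₀ = 1/√(LC).
Step 2 — ω₀ = 1/√(0.002·2.61e-05) = 4377 rad/s.
Step 3 — f₀ = ω₀/(2π) = 696.6 Hz.
Step 4 — Series Q: Q = ω₀L/R = 4377·0.002/323 = 0.0271.

(a) f₀ = 696.6 Hz  (b) Q = 0.0271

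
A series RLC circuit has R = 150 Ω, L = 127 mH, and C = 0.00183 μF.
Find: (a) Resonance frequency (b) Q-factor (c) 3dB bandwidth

Step 1 — Resonance: ω₀ = 1/√(LC) = 1/√(0.127·1.83e-09) = 6.56e+04 rad/s.
Step 2 — f₀ = ω₀/(2π) = 1.044e+04 Hz.
Step 3 — Series Q: Q = ω₀L/R = 6.56e+04·0.127/150 = 55.54.
Step 4 — Bandwidth: Δω = ω₀/Q = 1181 rad/s; BW = Δω/(2π) = 188 Hz.

(a) f₀ = 1.044e+04 Hz  (b) Q = 55.54  (c) BW = 188 Hz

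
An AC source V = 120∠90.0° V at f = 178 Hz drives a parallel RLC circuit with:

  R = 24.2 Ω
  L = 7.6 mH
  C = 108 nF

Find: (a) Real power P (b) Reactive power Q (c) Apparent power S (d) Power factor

Step 1 — Angular frequency: ω = 2π·f = 2π·178 = 1118 rad/s.
Step 2 — Component impedances:
  R: Z = R = 24.2 Ω
  L: Z = jωL = j·1118·0.0076 = 0 + j8.5 Ω
  C: Z = 1/(jωC) = -j/(ω·C) = 0 - j8279 Ω
Step 3 — Parallel combination: 1/Z_total = 1/R + 1/L + 1/C; Z_total = 2.662 + j7.573 Ω = 8.027∠70.6° Ω.
Step 4 — Source phasor: V = 120∠90.0° V = 0 + j120 V.
Step 5 — Current: I = V / Z = 14.1 + j4.959 A = 14.95∠19.4° A.
Step 6 — Complex power: S = V·I* = 595 + j1692 VA.
Step 7 — Real power: P = Re(S) = 595 W.
Step 8 — Reactive power: Q = Im(S) = 1692 VAR.
Step 9 — Apparent power: |S| = 1794 VA.
Step 10 — Power factor: PF = P/|S| = 0.3317 (lagging).

(a) P = 595 W  (b) Q = 1692 VAR  (c) S = 1794 VA  (d) PF = 0.3317 (lagging)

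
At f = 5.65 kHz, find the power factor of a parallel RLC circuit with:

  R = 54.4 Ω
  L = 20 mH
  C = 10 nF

Step 1 — Angular frequency: ω = 2π·f = 2π·5650 = 3.55e+04 rad/s.
Step 2 — Component impedances:
  R: Z = R = 54.4 Ω
  L: Z = jωL = j·3.55e+04·0.02 = 0 + j710 Ω
  C: Z = 1/(jωC) = -j/(ω·C) = 0 - j2817 Ω
Step 3 — Parallel combination: 1/Z_total = 1/R + 1/L + 1/C; Z_total = 54.22 + j3.107 Ω = 54.31∠3.3° Ω.
Step 4 — Power factor: PF = cos(φ) = Re(Z)/|Z| = 54.222/54.311 = 0.9984.
Step 5 — Type: Im(Z) = 3.107 ⇒ lagging (phase φ = 3.3°).

PF = 0.9984 (lagging, φ = 3.3°)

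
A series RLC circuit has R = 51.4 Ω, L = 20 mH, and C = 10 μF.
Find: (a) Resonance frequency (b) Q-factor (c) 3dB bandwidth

Step 1 — Resonance condition Im(Z)=0 gives ω₀ = 1/√(LC).
Step 2 — ω₀ = 1/√(0.02·1e-05) = 2236 rad/s.
Step 3 — f₀ = ω₀/(2π) = 355.9 Hz.
Step 4 — Series Q: Q = ω₀L/R = 2236·0.02/51.4 = 0.8701.
Step 5 — 3dB bandwidth: Δω = ω₀/Q = 2570 rad/s; BW = Δω/(2π) = 409 Hz.

(a) f₀ = 355.9 Hz  (b) Q = 0.8701  (c) BW = 409 Hz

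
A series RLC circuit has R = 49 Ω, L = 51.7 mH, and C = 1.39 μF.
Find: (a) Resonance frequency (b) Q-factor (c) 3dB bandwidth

Step 1 — Resonance condition Im(Z)=0 gives ω₀ = 1/√(LC).
Step 2 — ω₀ = 1/√(0.0517·1.39e-06) = 3730 rad/s.
Step 3 — f₀ = ω₀/(2π) = 593.7 Hz.
Step 4 — Series Q: Q = ω₀L/R = 3730·0.0517/49 = 3.936.
Step 5 — 3dB bandwidth: Δω = ω₀/Q = 947.8 rad/s; BW = Δω/(2π) = 150.8 Hz.

(a) f₀ = 593.7 Hz  (b) Q = 3.936  (c) BW = 150.8 Hz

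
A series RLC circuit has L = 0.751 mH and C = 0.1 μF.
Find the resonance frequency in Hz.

Step 1 — Resonance condition Im(Z)=0 gives ω₀ = 1/√(LC).
Step 2 — ω₀ = 1/√(0.000751·1e-07) = 1.154e+05 rad/s.
Step 3 — f₀ = ω₀/(2π) = 1.837e+04 Hz.

f₀ = 1.837e+04 Hz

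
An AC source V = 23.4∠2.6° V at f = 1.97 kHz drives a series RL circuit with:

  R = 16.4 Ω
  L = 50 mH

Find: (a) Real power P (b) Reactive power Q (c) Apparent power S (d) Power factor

Step 1 — Angular frequency: ω = 2π·f = 2π·1970 = 1.238e+04 rad/s.
Step 2 — Component impedances:
  R: Z = R = 16.4 Ω
  L: Z = jωL = j·1.238e+04·0.05 = 0 + j618.9 Ω
Step 3 — Series combination: Z_total = R + L = 16.4 + j618.9 Ω = 619.1∠88.5° Ω.
Step 4 — Source phasor: V = 23.4∠2.6° V = 23.38 + j1.061 V.
Step 5 — Current: I = V / Z = 0.002714 - j0.0377 A = 0.0378∠-85.9° A.
Step 6 — Complex power: S = V·I* = 0.02343 + j0.8841 VA.
Step 7 — Real power: P = Re(S) = 0.02343 W.
Step 8 — Reactive power: Q = Im(S) = 0.8841 VAR.
Step 9 — Apparent power: |S| = 0.8844 VA.
Step 10 — Power factor: PF = P/|S| = 0.02649 (lagging).

(a) P = 0.02343 W  (b) Q = 0.8841 VAR  (c) S = 0.8844 VA  (d) PF = 0.02649 (lagging)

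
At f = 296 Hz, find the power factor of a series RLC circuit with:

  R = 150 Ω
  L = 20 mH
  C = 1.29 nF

Step 1 — Angular frequency: ω = 2π·f = 2π·296 = 1860 rad/s.
Step 2 — Component impedances:
  R: Z = R = 150 Ω
  L: Z = jωL = j·1860·0.02 = 0 + j37.2 Ω
  C: Z = 1/(jωC) = -j/(ω·C) = 0 - j4.168e+05 Ω
Step 3 — Series combination: Z_total = R + L + C = 150 - j4.168e+05 Ω = 4.168e+05∠-90.0° Ω.
Step 4 — Power factor: PF = cos(φ) = Re(Z)/|Z| = 150/4.168e+05 = 0.0003599.
Step 5 — Type: Im(Z) = -4.168e+05 ⇒ leading (phase φ = -90.0°).

PF = 0.0003599 (leading, φ = -90.0°)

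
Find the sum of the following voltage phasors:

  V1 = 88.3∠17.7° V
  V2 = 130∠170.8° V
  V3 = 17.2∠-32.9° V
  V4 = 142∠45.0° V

Step 1 — Convert each phasor to rectangular form:
  V1 = 88.3·(cos(17.7°) + j·sin(17.7°)) = 84.12 + j26.85 V
  V2 = 130·(cos(170.8°) + j·sin(170.8°)) = -128.3 + j20.78 V
  V3 = 17.2·(cos(-32.9°) + j·sin(-32.9°)) = 14.44 - j9.343 V
  V4 = 142·(cos(45.0°) + j·sin(45.0°)) = 100.4 + j100.4 V
Step 2 — Sum components: V_total = 70.64 + j138.7 V.
Step 3 — Convert to polar: |V_total| = 155.7 V, ∠V_total = 63.0°.

V_total = 155.7∠63.0° V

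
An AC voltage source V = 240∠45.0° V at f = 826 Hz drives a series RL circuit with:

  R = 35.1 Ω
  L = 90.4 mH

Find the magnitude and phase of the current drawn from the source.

Step 1 — Angular frequency: ω = 2π·f = 2π·826 = 5190 rad/s.
Step 2 — Component impedances:
  R: Z = R = 35.1 Ω
  L: Z = jωL = j·5190·0.0904 = 0 + j469.2 Ω
Step 3 — Series combination: Z_total = R + L = 35.1 + j469.2 Ω = 470.5∠85.7° Ω.
Step 4 — Source phasor: V = 240∠45.0° V = 169.7 + j169.7 V.
Step 5 — Ohm's law: I = V / Z_total = (169.7 + j169.7) / (35.1 + j469.2) = 0.3866 - j0.3328 A.
Step 6 — Convert to polar: |I| = 0.5101 A, ∠I = -40.7°.

I = 0.5101∠-40.7° A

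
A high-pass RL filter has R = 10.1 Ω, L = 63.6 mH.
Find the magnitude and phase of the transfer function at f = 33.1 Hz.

Step 1 — Angular frequency: ω = 2π·33.1 = 208 rad/s.
Step 2 — Transfer function: H(jω) = jωL/(R + jωL).
Step 3 — Numerator jωL = j·13.23; denominator R + jωL = 10.1 + j13.23.
Step 4 — H = 0.6317 + j0.4823.
Step 5 — Magnitude: |H| = 0.7948 (-2.0 dB); phase: φ = 37.4°.

|H| = 0.7948 (-2.0 dB), φ = 37.4°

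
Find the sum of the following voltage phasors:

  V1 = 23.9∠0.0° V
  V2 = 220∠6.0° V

Step 1 — Convert each phasor to rectangular form:
  V1 = 23.9·(cos(0.0°) + j·sin(0.0°)) = 23.9 V
  V2 = 220·(cos(6.0°) + j·sin(6.0°)) = 218.8 + j23 V
Step 2 — Sum components: V_total = 242.7 + j23 V.
Step 3 — Convert to polar: |V_total| = 243.8 V, ∠V_total = 5.4°.

V_total = 243.8∠5.4° V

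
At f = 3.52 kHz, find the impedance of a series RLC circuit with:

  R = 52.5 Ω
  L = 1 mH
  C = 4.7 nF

Step 1 — Angular frequency: ω = 2π·f = 2π·3520 = 2.212e+04 rad/s.
Step 2 — Component impedances:
  R: Z = R = 52.5 Ω
  L: Z = jωL = j·2.212e+04·0.001 = 0 + j22.12 Ω
  C: Z = 1/(jωC) = -j/(ω·C) = 0 - j9620 Ω
Step 3 — Series combination: Z_total = R + L + C = 52.5 - j9598 Ω = 9598∠-89.7° Ω.

Z = 52.5 - j9598 Ω = 9598∠-89.7° Ω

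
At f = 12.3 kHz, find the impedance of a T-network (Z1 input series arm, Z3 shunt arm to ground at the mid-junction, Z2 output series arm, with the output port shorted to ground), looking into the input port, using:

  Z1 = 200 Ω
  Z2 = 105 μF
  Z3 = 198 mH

Step 1 — Angular frequency: ω = 2π·f = 2π·1.23e+04 = 7.728e+04 rad/s.
Step 2 — Component impedances:
  Z1: Z = R = 200 Ω
  Z2: Z = 1/(jωC) = -j/(ω·C) = 0 - j0.1232 Ω
  Z3: Z = jωL = j·7.728e+04·0.198 = 0 + j1.53e+04 Ω
Step 3 — With the output port shorted to ground, the output series arm Z2 runs from the junction to ground; the shunt arm Z3 also runs from the junction to ground. They appear in parallel: Z3 || Z2 = 0 - j0.1232 Ω.
Step 4 — Series with input arm Z1: Z_in = Z1 + (Z3 || Z2) = 200 - j0.1232 Ω = 200∠-0.0° Ω.

Z = 200 - j0.1232 Ω = 200∠-0.0° Ω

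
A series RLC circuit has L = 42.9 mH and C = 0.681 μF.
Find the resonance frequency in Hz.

Step 1 — Resonance condition Im(Z)=0 gives ω₀ = 1/√(LC).
Step 2 — ω₀ = 1/√(0.0429·6.81e-07) = 5851 rad/s.
Step 3 — f₀ = ω₀/(2π) = 931.1 Hz.

f₀ = 931.1 Hz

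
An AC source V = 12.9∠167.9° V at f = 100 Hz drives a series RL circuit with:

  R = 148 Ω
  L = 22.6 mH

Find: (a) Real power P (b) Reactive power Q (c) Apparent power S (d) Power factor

Step 1 — Angular frequency: ω = 2π·f = 2π·100 = 628.3 rad/s.
Step 2 — Component impedances:
  R: Z = R = 148 Ω
  L: Z = jωL = j·628.3·0.0226 = 0 + j14.2 Ω
Step 3 — Series combination: Z_total = R + L = 148 + j14.2 Ω = 148.7∠5.5° Ω.
Step 4 — Source phasor: V = 12.9∠167.9° V = -12.61 + j2.704 V.
Step 5 — Current: I = V / Z = -0.08271 + j0.02621 A = 0.08676∠162.4° A.
Step 6 — Complex power: S = V·I* = 1.114 + j0.1069 VA.
Step 7 — Real power: P = Re(S) = 1.114 W.
Step 8 — Reactive power: Q = Im(S) = 0.1069 VAR.
Step 9 — Apparent power: |S| = 1.119 VA.
Step 10 — Power factor: PF = P/|S| = 0.9954 (lagging).

(a) P = 1.114 W  (b) Q = 0.1069 VAR  (c) S = 1.119 VA  (d) PF = 0.9954 (lagging)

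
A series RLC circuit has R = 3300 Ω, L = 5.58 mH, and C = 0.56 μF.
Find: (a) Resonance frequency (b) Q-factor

Step 1 — Resonance condition Im(Z)=0 gives ω₀ = 1/√(LC).
Step 2 — ω₀ = 1/√(0.00558·5.6e-07) = 1.789e+04 rad/s.
Step 3 — f₀ = ω₀/(2π) = 2847 Hz.
Step 4 — Series Q: Q = ω₀L/R = 1.789e+04·0.00558/3300 = 0.03025.

(a) f₀ = 2847 Hz  (b) Q = 0.03025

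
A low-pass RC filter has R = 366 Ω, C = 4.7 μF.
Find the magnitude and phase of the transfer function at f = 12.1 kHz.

Step 1 — Angular frequency: ω = 2π·1.21e+04 = 7.603e+04 rad/s.
Step 2 — Transfer function: H(jω) = 1/(1 + jωRC).
Step 3 — Denominator: 1 + jωRC = 1 + j·7.603e+04·366·4.7e-06 = 1 + j130.8.
Step 4 — H = 5.846e-05 - j0.007646.
Step 5 — Magnitude: |H| = 0.007646 (-42.3 dB); phase: φ = -89.6°.

|H| = 0.007646 (-42.3 dB), φ = -89.6°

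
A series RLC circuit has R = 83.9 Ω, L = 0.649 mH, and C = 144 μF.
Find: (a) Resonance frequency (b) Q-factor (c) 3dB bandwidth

Step 1 — Resonance condition Im(Z)=0 gives ω₀ = 1/√(LC).
Step 2 — ω₀ = 1/√(0.000649·0.000144) = 3271 rad/s.
Step 3 — f₀ = ω₀/(2π) = 520.6 Hz.
Step 4 — Series Q: Q = ω₀L/R = 3271·0.000649/83.9 = 0.0253.
Step 5 — 3dB bandwidth: Δω = ω₀/Q = 1.293e+05 rad/s; BW = Δω/(2π) = 2.057e+04 Hz.

(a) f₀ = 520.6 Hz  (b) Q = 0.0253  (c) BW = 2.057e+04 Hz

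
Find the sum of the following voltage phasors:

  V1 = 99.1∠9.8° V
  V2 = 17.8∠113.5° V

Step 1 — Convert each phasor to rectangular form:
  V1 = 99.1·(cos(9.8°) + j·sin(9.8°)) = 97.65 + j16.87 V
  V2 = 17.8·(cos(113.5°) + j·sin(113.5°)) = -7.098 + j16.32 V
Step 2 — Sum components: V_total = 90.56 + j33.19 V.
Step 3 — Convert to polar: |V_total| = 96.45 V, ∠V_total = 20.1°.

V_total = 96.45∠20.1° V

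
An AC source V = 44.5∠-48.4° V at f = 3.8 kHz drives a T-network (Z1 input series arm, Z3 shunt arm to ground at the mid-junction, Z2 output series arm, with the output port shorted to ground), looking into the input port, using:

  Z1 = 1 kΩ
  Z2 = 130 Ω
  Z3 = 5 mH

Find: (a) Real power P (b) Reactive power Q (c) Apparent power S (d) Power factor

Step 1 — Angular frequency: ω = 2π·f = 2π·3800 = 2.388e+04 rad/s.
Step 2 — Component impedances:
  Z1: Z = R = 1000 Ω
  Z2: Z = R = 130 Ω
  Z3: Z = jωL = j·2.388e+04·0.005 = 0 + j119.4 Ω
Step 3 — With the output port shorted to ground, the output series arm Z2 runs from the junction to ground; the shunt arm Z3 also runs from the junction to ground. They appear in parallel: Z3 || Z2 = 59.47 + j64.76 Ω.
Step 4 — Series with input arm Z1: Z_in = Z1 + (Z3 || Z2) = 1059 + j64.76 Ω = 1061∠3.5° Ω.
Step 5 — Source phasor: V = 44.5∠-48.4° V = 29.54 - j33.28 V.
Step 6 — Current: I = V / Z = 0.02587 - j0.03299 A = 0.04192∠-51.9° A.
Step 7 — Complex power: S = V·I* = 1.862 + j0.1138 VA.
Step 8 — Real power: P = Re(S) = 1.862 W.
Step 9 — Reactive power: Q = Im(S) = 0.1138 VAR.
Step 10 — Apparent power: |S| = 1.866 VA.
Step 11 — Power factor: PF = P/|S| = 0.9981 (lagging).

(a) P = 1.862 W  (b) Q = 0.1138 VAR  (c) S = 1.866 VA  (d) PF = 0.9981 (lagging)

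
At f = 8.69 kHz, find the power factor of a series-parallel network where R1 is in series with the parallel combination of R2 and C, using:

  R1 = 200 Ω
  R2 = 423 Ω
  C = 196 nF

Step 1 — Angular frequency: ω = 2π·f = 2π·8690 = 5.46e+04 rad/s.
Step 2 — Component impedances:
  R1: Z = R = 200 Ω
  R2: Z = R = 423 Ω
  C: Z = 1/(jωC) = -j/(ω·C) = 0 - j93.44 Ω
Step 3 — Parallel branch: R2 || C = 1/(1/R2 + 1/C) = 19.68 - j89.09 Ω.
Step 4 — Series with R1: Z_total = R1 + (R2 || C) = 219.7 - j89.09 Ω = 237.1∠-22.1° Ω.
Step 5 — Power factor: PF = cos(φ) = Re(Z)/|Z| = 219.68/237.06 = 0.9267.
Step 6 — Type: Im(Z) = -89.09 ⇒ leading (phase φ = -22.1°).

PF = 0.9267 (leading, φ = -22.1°)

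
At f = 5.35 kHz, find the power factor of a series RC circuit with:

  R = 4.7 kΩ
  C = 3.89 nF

Step 1 — Angular frequency: ω = 2π·f = 2π·5350 = 3.362e+04 rad/s.
Step 2 — Component impedances:
  R: Z = R = 4700 Ω
  C: Z = 1/(jωC) = -j/(ω·C) = 0 - j7647 Ω
Step 3 — Series combination: Z_total = R + C = 4700 - j7647 Ω = 8976∠-58.4° Ω.
Step 4 — Power factor: PF = cos(φ) = Re(Z)/|Z| = 4700/8976 = 0.5236.
Step 5 — Type: Im(Z) = -7647 ⇒ leading (phase φ = -58.4°).

PF = 0.5236 (leading, φ = -58.4°)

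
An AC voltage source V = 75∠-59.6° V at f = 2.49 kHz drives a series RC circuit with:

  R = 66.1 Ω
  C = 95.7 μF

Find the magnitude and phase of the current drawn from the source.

Step 1 — Angular frequency: ω = 2π·f = 2π·2490 = 1.565e+04 rad/s.
Step 2 — Component impedances:
  R: Z = R = 66.1 Ω
  C: Z = 1/(jωC) = -j/(ω·C) = 0 - j0.6679 Ω
Step 3 — Series combination: Z_total = R + C = 66.1 - j0.6679 Ω = 66.1∠-0.6° Ω.
Step 4 — Source phasor: V = 75∠-59.6° V = 37.95 - j64.69 V.
Step 5 — Ohm's law: I = V / Z_total = (37.95 - j64.69) / (66.1 - j0.6679) = 0.584 - j0.9727 A.
Step 6 — Convert to polar: |I| = 1.135 A, ∠I = -59.0°.

I = 1.135∠-59.0° A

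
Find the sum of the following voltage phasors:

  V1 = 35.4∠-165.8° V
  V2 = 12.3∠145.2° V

Step 1 — Convert each phasor to rectangular form:
  V1 = 35.4·(cos(-165.8°) + j·sin(-165.8°)) = -34.32 - j8.684 V
  V2 = 12.3·(cos(145.2°) + j·sin(145.2°)) = -10.1 + j7.02 V
Step 2 — Sum components: V_total = -44.42 - j1.664 V.
Step 3 — Convert to polar: |V_total| = 44.45 V, ∠V_total = -177.9°.

V_total = 44.45∠-177.9° V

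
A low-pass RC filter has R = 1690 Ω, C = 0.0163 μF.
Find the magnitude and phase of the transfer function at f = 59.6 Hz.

Step 1 — Angular frequency: ω = 2π·59.6 = 374.5 rad/s.
Step 2 — Transfer function: H(jω) = 1/(1 + jωRC).
Step 3 — Denominator: 1 + jωRC = 1 + j·374.5·1690·1.63e-08 = 1 + j0.01032.
Step 4 — H = 0.9999 - j0.01031.
Step 5 — Magnitude: |H| = 0.9999 (-0.0 dB); phase: φ = -0.6°.

|H| = 0.9999 (-0.0 dB), φ = -0.6°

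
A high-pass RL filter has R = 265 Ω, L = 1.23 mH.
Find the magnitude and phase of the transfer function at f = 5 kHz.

Step 1 — Angular frequency: ω = 2π·5000 = 3.142e+04 rad/s.
Step 2 — Transfer function: H(jω) = jωL/(R + jωL).
Step 3 — Numerator jωL = j·38.64; denominator R + jωL = 265 + j38.64.
Step 4 — H = 0.02082 + j0.1428.
Step 5 — Magnitude: |H| = 0.1443 (-16.8 dB); phase: φ = 81.7°.

|H| = 0.1443 (-16.8 dB), φ = 81.7°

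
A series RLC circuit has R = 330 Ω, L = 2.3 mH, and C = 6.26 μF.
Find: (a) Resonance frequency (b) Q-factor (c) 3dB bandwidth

Step 1 — Resonance: ω₀ = 1/√(LC) = 1/√(0.0023·6.26e-06) = 8334 rad/s.
Step 2 — f₀ = ω₀/(2π) = 1326 Hz.
Step 3 — Series Q: Q = ω₀L/R = 8334·0.0023/330 = 0.05808.
Step 4 — Bandwidth: Δω = ω₀/Q = 1.435e+05 rad/s; BW = Δω/(2π) = 2.284e+04 Hz.

(a) f₀ = 1326 Hz  (b) Q = 0.05808  (c) BW = 2.284e+04 Hz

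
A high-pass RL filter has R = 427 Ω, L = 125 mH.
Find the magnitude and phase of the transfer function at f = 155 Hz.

Step 1 — Angular frequency: ω = 2π·155 = 973.9 rad/s.
Step 2 — Transfer function: H(jω) = jωL/(R + jωL).
Step 3 — Numerator jωL = j·121.7; denominator R + jωL = 427 + j121.7.
Step 4 — H = 0.07517 + j0.2637.
Step 5 — Magnitude: |H| = 0.2742 (-11.2 dB); phase: φ = 74.1°.

|H| = 0.2742 (-11.2 dB), φ = 74.1°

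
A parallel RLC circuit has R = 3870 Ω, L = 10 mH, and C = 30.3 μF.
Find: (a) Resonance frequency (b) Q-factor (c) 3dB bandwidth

Step 1 — Resonance: ω₀ = 1/√(LC) = 1/√(0.01·3.03e-05) = 1817 rad/s.
Step 2 — f₀ = ω₀/(2π) = 289.1 Hz.
Step 3 — Parallel Q: Q = R/(ω₀L) = 3870/(1817·0.01) = 213.
Step 4 — Bandwidth: Δω = ω₀/Q = 8.528 rad/s; BW = Δω/(2π) = 1.357 Hz.

(a) f₀ = 289.1 Hz  (b) Q = 213  (c) BW = 1.357 Hz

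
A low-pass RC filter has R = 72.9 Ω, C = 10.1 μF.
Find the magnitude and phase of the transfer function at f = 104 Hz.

Step 1 — Angular frequency: ω = 2π·104 = 653.5 rad/s.
Step 2 — Transfer function: H(jω) = 1/(1 + jωRC).
Step 3 — Denominator: 1 + jωRC = 1 + j·653.5·72.9·1.01e-05 = 1 + j0.4811.
Step 4 — H = 0.812 - j0.3907.
Step 5 — Magnitude: |H| = 0.9011 (-0.9 dB); phase: φ = -25.7°.

|H| = 0.9011 (-0.9 dB), φ = -25.7°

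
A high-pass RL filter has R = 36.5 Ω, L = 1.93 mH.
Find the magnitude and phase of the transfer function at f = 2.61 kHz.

Step 1 — Angular frequency: ω = 2π·2610 = 1.64e+04 rad/s.
Step 2 — Transfer function: H(jω) = jωL/(R + jωL).
Step 3 — Numerator jωL = j·31.65; denominator R + jωL = 36.5 + j31.65.
Step 4 — H = 0.4292 + j0.495.
Step 5 — Magnitude: |H| = 0.6551 (-3.7 dB); phase: φ = 49.1°.

|H| = 0.6551 (-3.7 dB), φ = 49.1°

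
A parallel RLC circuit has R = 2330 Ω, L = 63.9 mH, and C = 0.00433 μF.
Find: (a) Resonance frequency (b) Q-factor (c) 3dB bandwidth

Step 1 — Resonance: ω₀ = 1/√(LC) = 1/√(0.0639·4.33e-09) = 6.012e+04 rad/s.
Step 2 — f₀ = ω₀/(2π) = 9568 Hz.
Step 3 — Parallel Q: Q = R/(ω₀L) = 2330/(6.012e+04·0.0639) = 0.6065.
Step 4 — Bandwidth: Δω = ω₀/Q = 9.912e+04 rad/s; BW = Δω/(2π) = 1.578e+04 Hz.

(a) f₀ = 9568 Hz  (b) Q = 0.6065  (c) BW = 1.578e+04 Hz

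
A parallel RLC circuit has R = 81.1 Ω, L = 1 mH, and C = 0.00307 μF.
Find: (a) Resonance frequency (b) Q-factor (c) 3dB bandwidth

Step 1 — Resonance: ω₀ = 1/√(LC) = 1/√(0.001·3.07e-09) = 5.707e+05 rad/s.
Step 2 — f₀ = ω₀/(2π) = 9.083e+04 Hz.
Step 3 — Parallel Q: Q = R/(ω₀L) = 81.1/(5.707e+05·0.001) = 0.1421.
Step 4 — Bandwidth: Δω = ω₀/Q = 4.016e+06 rad/s; BW = Δω/(2π) = 6.392e+05 Hz.

(a) f₀ = 9.083e+04 Hz  (b) Q = 0.1421  (c) BW = 6.392e+05 Hz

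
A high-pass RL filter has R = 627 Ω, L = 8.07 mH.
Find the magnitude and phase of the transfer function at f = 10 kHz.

Step 1 — Angular frequency: ω = 2π·1e+04 = 6.283e+04 rad/s.
Step 2 — Transfer function: H(jω) = jωL/(R + jωL).
Step 3 — Numerator jωL = j·507.1; denominator R + jωL = 627 + j507.1.
Step 4 — H = 0.3954 + j0.4889.
Step 5 — Magnitude: |H| = 0.6288 (-4.0 dB); phase: φ = 51.0°.

|H| = 0.6288 (-4.0 dB), φ = 51.0°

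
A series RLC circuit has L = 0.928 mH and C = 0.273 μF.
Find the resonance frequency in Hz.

Step 1 — Resonance condition Im(Z)=0 gives ω₀ = 1/√(LC).
Step 2 — ω₀ = 1/√(0.000928·2.73e-07) = 6.283e+04 rad/s.
Step 3 — f₀ = ω₀/(2π) = 9999 Hz.

f₀ = 9999 Hz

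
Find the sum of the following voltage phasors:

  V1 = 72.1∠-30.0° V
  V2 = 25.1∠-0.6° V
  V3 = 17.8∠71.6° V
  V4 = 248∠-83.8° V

Step 1 — Convert each phasor to rectangular form:
  V1 = 72.1·(cos(-30.0°) + j·sin(-30.0°)) = 62.44 - j36.05 V
  V2 = 25.1·(cos(-0.6°) + j·sin(-0.6°)) = 25.1 - j0.2628 V
  V3 = 17.8·(cos(71.6°) + j·sin(71.6°)) = 5.619 + j16.89 V
  V4 = 248·(cos(-83.8°) + j·sin(-83.8°)) = 26.78 - j246.5 V
Step 2 — Sum components: V_total = 119.9 - j266 V.
Step 3 — Convert to polar: |V_total| = 291.8 V, ∠V_total = -65.7°.

V_total = 291.8∠-65.7° V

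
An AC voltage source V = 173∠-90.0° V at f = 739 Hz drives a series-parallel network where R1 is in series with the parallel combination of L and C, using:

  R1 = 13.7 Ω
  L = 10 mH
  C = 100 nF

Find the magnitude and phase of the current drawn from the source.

Step 1 — Angular frequency: ω = 2π·f = 2π·739 = 4643 rad/s.
Step 2 — Component impedances:
  R1: Z = R = 13.7 Ω
  L: Z = jωL = j·4643·0.01 = 0 + j46.43 Ω
  C: Z = 1/(jωC) = -j/(ω·C) = 0 - j2154 Ω
Step 3 — Parallel branch: L || C = 1/(1/L + 1/C) = 0 + j47.46 Ω.
Step 4 — Series with R1: Z_total = R1 + (L || C) = 13.7 + j47.46 Ω = 49.39∠73.9° Ω.
Step 5 — Source phasor: V = 173∠-90.0° V = 0 - j173 V.
Step 6 — Ohm's law: I = V / Z_total = (0 - j173) / (13.7 + j47.46) = -3.365 - j0.9715 A.
Step 7 — Convert to polar: |I| = 3.502 A, ∠I = -163.9°.

I = 3.502∠-163.9° A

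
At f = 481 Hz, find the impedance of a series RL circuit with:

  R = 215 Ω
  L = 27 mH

Step 1 — Angular frequency: ω = 2π·f = 2π·481 = 3022 rad/s.
Step 2 — Component impedances:
  R: Z = R = 215 Ω
  L: Z = jωL = j·3022·0.027 = 0 + j81.6 Ω
Step 3 — Series combination: Z_total = R + L = 215 + j81.6 Ω = 230∠20.8° Ω.

Z = 215 + j81.6 Ω = 230∠20.8° Ω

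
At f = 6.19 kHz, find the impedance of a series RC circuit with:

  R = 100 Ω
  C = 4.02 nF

Step 1 — Angular frequency: ω = 2π·f = 2π·6190 = 3.889e+04 rad/s.
Step 2 — Component impedances:
  R: Z = R = 100 Ω
  C: Z = 1/(jωC) = -j/(ω·C) = 0 - j6396 Ω
Step 3 — Series combination: Z_total = R + C = 100 - j6396 Ω = 6397∠-89.1° Ω.

Z = 100 - j6396 Ω = 6397∠-89.1° Ω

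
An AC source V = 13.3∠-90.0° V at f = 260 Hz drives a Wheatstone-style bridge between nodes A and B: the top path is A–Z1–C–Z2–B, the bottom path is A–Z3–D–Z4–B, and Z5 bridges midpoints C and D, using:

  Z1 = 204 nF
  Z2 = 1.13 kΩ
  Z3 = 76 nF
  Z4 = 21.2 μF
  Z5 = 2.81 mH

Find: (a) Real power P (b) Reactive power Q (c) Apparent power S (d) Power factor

Step 1 — Angular frequency: ω = 2π·f = 2π·260 = 1634 rad/s.
Step 2 — Component impedances:
  Z1: Z = 1/(jωC) = -j/(ω·C) = 0 - j3001 Ω
  Z2: Z = R = 1130 Ω
  Z3: Z = 1/(jωC) = -j/(ω·C) = 0 - j8054 Ω
  Z4: Z = 1/(jωC) = -j/(ω·C) = 0 - j28.87 Ω
  Z5: Z = jωL = j·1634·0.00281 = 0 + j4.59 Ω
Step 3 — Bridge requires nodal analysis (the Z5 bridge couples midpoints C and D, so the two paths cannot be reduced to a simple series/parallel combination). Setting node B to ground and injecting 1 A at node A, the 3-node admittance system at A, C, D solves to V_A = Z_AB = 0.5765 - j2213 Ω = 2213∠-90.0° Ω.
Step 4 — Source phasor: V = 13.3∠-90.0° V = 0 - j13.3 V.
Step 5 — Current: I = V / Z = 0.006011 - j1.566e-06 A = 0.006011∠-0.0° A.
Step 6 — Complex power: S = V·I* = 2.083e-05 - j0.07995 VA.
Step 7 — Real power: P = Re(S) = 2.083e-05 W.
Step 8 — Reactive power: Q = Im(S) = -0.07995 VAR.
Step 9 — Apparent power: |S| = 0.07995 VA.
Step 10 — Power factor: PF = P/|S| = 0.0002605 (leading).

(a) P = 2.083e-05 W  (b) Q = -0.07995 VAR  (c) S = 0.07995 VA  (d) PF = 0.0002605 (leading)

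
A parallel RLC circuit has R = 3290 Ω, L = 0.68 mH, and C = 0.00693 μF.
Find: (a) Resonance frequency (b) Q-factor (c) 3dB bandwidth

Step 1 — Resonance: ω₀ = 1/√(LC) = 1/√(0.00068·6.93e-09) = 4.607e+05 rad/s.
Step 2 — f₀ = ω₀/(2π) = 7.332e+04 Hz.
Step 3 — Parallel Q: Q = R/(ω₀L) = 3290/(4.607e+05·0.00068) = 10.5.
Step 4 — Bandwidth: Δω = ω₀/Q = 4.386e+04 rad/s; BW = Δω/(2π) = 6981 Hz.

(a) f₀ = 7.332e+04 Hz  (b) Q = 10.5  (c) BW = 6981 Hz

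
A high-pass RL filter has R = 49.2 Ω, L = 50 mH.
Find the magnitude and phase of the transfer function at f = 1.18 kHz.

Step 1 — Angular frequency: ω = 2π·1180 = 7414 rad/s.
Step 2 — Transfer function: H(jω) = jωL/(R + jωL).
Step 3 — Numerator jωL = j·370.7; denominator R + jωL = 49.2 + j370.7.
Step 4 — H = 0.9827 + j0.1304.
Step 5 — Magnitude: |H| = 0.9913 (-0.1 dB); phase: φ = 7.6°.

|H| = 0.9913 (-0.1 dB), φ = 7.6°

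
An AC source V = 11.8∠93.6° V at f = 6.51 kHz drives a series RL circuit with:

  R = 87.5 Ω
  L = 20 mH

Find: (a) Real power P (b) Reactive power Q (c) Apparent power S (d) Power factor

Step 1 — Angular frequency: ω = 2π·f = 2π·6510 = 4.09e+04 rad/s.
Step 2 — Component impedances:
  R: Z = R = 87.5 Ω
  L: Z = jωL = j·4.09e+04·0.02 = 0 + j818.1 Ω
Step 3 — Series combination: Z_total = R + L = 87.5 + j818.1 Ω = 822.7∠83.9° Ω.
Step 4 — Source phasor: V = 11.8∠93.6° V = -0.7409 + j11.78 V.
Step 5 — Current: I = V / Z = 0.01414 + j0.002418 A = 0.01434∠9.7° A.
Step 6 — Complex power: S = V·I* = 0.018 + j0.1683 VA.
Step 7 — Real power: P = Re(S) = 0.018 W.
Step 8 — Reactive power: Q = Im(S) = 0.1683 VAR.
Step 9 — Apparent power: |S| = 0.1692 VA.
Step 10 — Power factor: PF = P/|S| = 0.1064 (lagging).

(a) P = 0.018 W  (b) Q = 0.1683 VAR  (c) S = 0.1692 VA  (d) PF = 0.1064 (lagging)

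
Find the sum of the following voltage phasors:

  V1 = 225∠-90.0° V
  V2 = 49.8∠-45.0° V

Step 1 — Convert each phasor to rectangular form:
  V1 = 225·(cos(-90.0°) + j·sin(-90.0°)) = 0 - j225 V
  V2 = 49.8·(cos(-45.0°) + j·sin(-45.0°)) = 35.21 - j35.21 V
Step 2 — Sum components: V_total = 35.21 - j260.2 V.
Step 3 — Convert to polar: |V_total| = 262.6 V, ∠V_total = -82.3°.

V_total = 262.6∠-82.3° V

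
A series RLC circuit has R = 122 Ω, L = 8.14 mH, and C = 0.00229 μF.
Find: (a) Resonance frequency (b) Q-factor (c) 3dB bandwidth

Step 1 — Resonance: ω₀ = 1/√(LC) = 1/√(0.00814·2.29e-09) = 2.316e+05 rad/s.
Step 2 — f₀ = ω₀/(2π) = 3.686e+04 Hz.
Step 3 — Series Q: Q = ω₀L/R = 2.316e+05·0.00814/122 = 15.45.
Step 4 — Bandwidth: Δω = ω₀/Q = 1.499e+04 rad/s; BW = Δω/(2π) = 2385 Hz.

(a) f₀ = 3.686e+04 Hz  (b) Q = 15.45  (c) BW = 2385 Hz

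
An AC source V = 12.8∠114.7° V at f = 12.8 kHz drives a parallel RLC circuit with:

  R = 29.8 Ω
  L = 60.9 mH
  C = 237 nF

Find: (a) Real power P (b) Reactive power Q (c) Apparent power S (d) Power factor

Step 1 — Angular frequency: ω = 2π·f = 2π·1.28e+04 = 8.042e+04 rad/s.
Step 2 — Component impedances:
  R: Z = R = 29.8 Ω
  L: Z = jωL = j·8.042e+04·0.0609 = 0 + j4898 Ω
  C: Z = 1/(jωC) = -j/(ω·C) = 0 - j52.46 Ω
Step 3 — Parallel combination: 1/Z_total = 1/R + 1/L + 1/C; Z_total = 22.65 - j12.73 Ω = 25.98∠-29.3° Ω.
Step 4 — Source phasor: V = 12.8∠114.7° V = -5.349 + j11.63 V.
Step 5 — Current: I = V / Z = -0.3988 + j0.2894 A = 0.4927∠144.0° A.
Step 6 — Complex power: S = V·I* = 5.498 - j3.089 VA.
Step 7 — Real power: P = Re(S) = 5.498 W.
Step 8 — Reactive power: Q = Im(S) = -3.089 VAR.
Step 9 — Apparent power: |S| = 6.307 VA.
Step 10 — Power factor: PF = P/|S| = 0.8718 (leading).

(a) P = 5.498 W  (b) Q = -3.089 VAR  (c) S = 6.307 VA  (d) PF = 0.8718 (leading)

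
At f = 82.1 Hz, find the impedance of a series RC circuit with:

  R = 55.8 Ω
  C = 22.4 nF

Step 1 — Angular frequency: ω = 2π·f = 2π·82.1 = 515.8 rad/s.
Step 2 — Component impedances:
  R: Z = R = 55.8 Ω
  C: Z = 1/(jωC) = -j/(ω·C) = 0 - j8.654e+04 Ω
Step 3 — Series combination: Z_total = R + C = 55.8 - j8.654e+04 Ω = 8.654e+04∠-90.0° Ω.

Z = 55.8 - j8.654e+04 Ω = 8.654e+04∠-90.0° Ω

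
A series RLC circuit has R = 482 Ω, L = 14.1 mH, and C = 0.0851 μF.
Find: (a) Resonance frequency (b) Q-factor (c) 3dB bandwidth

Step 1 — Resonance: ω₀ = 1/√(LC) = 1/√(0.0141·8.51e-08) = 2.887e+04 rad/s.
Step 2 — f₀ = ω₀/(2π) = 4595 Hz.
Step 3 — Series Q: Q = ω₀L/R = 2.887e+04·0.0141/482 = 0.8445.
Step 4 — Bandwidth: Δω = ω₀/Q = 3.418e+04 rad/s; BW = Δω/(2π) = 5441 Hz.

(a) f₀ = 4595 Hz  (b) Q = 0.8445  (c) BW = 5441 Hz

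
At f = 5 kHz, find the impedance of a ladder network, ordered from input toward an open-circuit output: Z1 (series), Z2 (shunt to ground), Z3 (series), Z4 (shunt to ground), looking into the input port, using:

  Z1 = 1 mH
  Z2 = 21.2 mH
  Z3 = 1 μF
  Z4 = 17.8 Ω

Step 1 — Angular frequency: ω = 2π·f = 2π·5000 = 3.142e+04 rad/s.
Step 2 — Component impedances:
  Z1: Z = jωL = j·3.142e+04·0.001 = 0 + j31.42 Ω
  Z2: Z = jωL = j·3.142e+04·0.0212 = 0 + j666 Ω
  Z3: Z = 1/(jωC) = -j/(ω·C) = 0 - j31.83 Ω
  Z4: Z = R = 17.8 Ω
Step 3 — Ladder network (open output): work backward from the far end, alternating series and parallel combinations. Z_in = 19.62 - j1.462 Ω = 19.67∠-4.3° Ω.

Z = 19.62 - j1.462 Ω = 19.67∠-4.3° Ω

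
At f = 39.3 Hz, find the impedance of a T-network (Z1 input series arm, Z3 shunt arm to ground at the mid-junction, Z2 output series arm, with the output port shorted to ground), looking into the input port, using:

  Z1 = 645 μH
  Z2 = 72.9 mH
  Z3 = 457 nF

Step 1 — Angular frequency: ω = 2π·f = 2π·39.3 = 246.9 rad/s.
Step 2 — Component impedances:
  Z1: Z = jωL = j·246.9·0.000645 = 0 + j0.1593 Ω
  Z2: Z = jωL = j·246.9·0.0729 = 0 + j18 Ω
  Z3: Z = 1/(jωC) = -j/(ω·C) = 0 - j8862 Ω
Step 3 — With the output port shorted to ground, the output series arm Z2 runs from the junction to ground; the shunt arm Z3 also runs from the junction to ground. They appear in parallel: Z3 || Z2 = 0 + j18.04 Ω.
Step 4 — Series with input arm Z1: Z_in = Z1 + (Z3 || Z2) = 0 + j18.2 Ω = 18.2∠90.0° Ω.

Z = 0 + j18.2 Ω = 18.2∠90.0° Ω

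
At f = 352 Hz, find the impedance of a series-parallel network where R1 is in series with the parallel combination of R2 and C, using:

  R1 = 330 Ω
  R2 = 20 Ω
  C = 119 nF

Step 1 — Angular frequency: ω = 2π·f = 2π·352 = 2212 rad/s.
Step 2 — Component impedances:
  R1: Z = R = 330 Ω
  R2: Z = R = 20 Ω
  C: Z = 1/(jωC) = -j/(ω·C) = 0 - j3800 Ω
Step 3 — Parallel branch: R2 || C = 1/(1/R2 + 1/C) = 20 - j0.1053 Ω.
Step 4 — Series with R1: Z_total = R1 + (R2 || C) = 350 - j0.1053 Ω = 350∠-0.0° Ω.

Z = 350 - j0.1053 Ω = 350∠-0.0° Ω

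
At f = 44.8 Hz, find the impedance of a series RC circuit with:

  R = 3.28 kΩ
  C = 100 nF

Step 1 — Angular frequency: ω = 2π·f = 2π·44.8 = 281.5 rad/s.
Step 2 — Component impedances:
  R: Z = R = 3280 Ω
  C: Z = 1/(jωC) = -j/(ω·C) = 0 - j3.553e+04 Ω
Step 3 — Series combination: Z_total = R + C = 3280 - j3.553e+04 Ω = 3.568e+04∠-84.7° Ω.

Z = 3280 - j3.553e+04 Ω = 3.568e+04∠-84.7° Ω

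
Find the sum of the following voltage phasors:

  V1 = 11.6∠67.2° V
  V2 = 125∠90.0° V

Step 1 — Convert each phasor to rectangular form:
  V1 = 11.6·(cos(67.2°) + j·sin(67.2°)) = 4.495 + j10.69 V
  V2 = 125·(cos(90.0°) + j·sin(90.0°)) = 0 + j125 V
Step 2 — Sum components: V_total = 4.495 + j135.7 V.
Step 3 — Convert to polar: |V_total| = 135.8 V, ∠V_total = 88.1°.

V_total = 135.8∠88.1° V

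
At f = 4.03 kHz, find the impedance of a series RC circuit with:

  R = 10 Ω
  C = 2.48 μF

Step 1 — Angular frequency: ω = 2π·f = 2π·4030 = 2.532e+04 rad/s.
Step 2 — Component impedances:
  R: Z = R = 10 Ω
  C: Z = 1/(jωC) = -j/(ω·C) = 0 - j15.92 Ω
Step 3 — Series combination: Z_total = R + C = 10 - j15.92 Ω = 18.8∠-57.9° Ω.

Z = 10 - j15.92 Ω = 18.8∠-57.9° Ω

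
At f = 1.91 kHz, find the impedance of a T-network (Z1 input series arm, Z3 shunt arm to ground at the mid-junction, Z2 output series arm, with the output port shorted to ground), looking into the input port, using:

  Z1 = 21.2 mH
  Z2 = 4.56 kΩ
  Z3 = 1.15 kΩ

Step 1 — Angular frequency: ω = 2π·f = 2π·1910 = 1.2e+04 rad/s.
Step 2 — Component impedances:
  Z1: Z = jωL = j·1.2e+04·0.0212 = 0 + j254.4 Ω
  Z2: Z = R = 4560 Ω
  Z3: Z = R = 1150 Ω
Step 3 — With the output port shorted to ground, the output series arm Z2 runs from the junction to ground; the shunt arm Z3 also runs from the junction to ground. They appear in parallel: Z3 || Z2 = 918.4 Ω.
Step 4 — Series with input arm Z1: Z_in = Z1 + (Z3 || Z2) = 918.4 + j254.4 Ω = 953∠15.5° Ω.

Z = 918.4 + j254.4 Ω = 953∠15.5° Ω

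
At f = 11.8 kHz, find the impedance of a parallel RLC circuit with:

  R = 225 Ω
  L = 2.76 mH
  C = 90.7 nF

Step 1 — Angular frequency: ω = 2π·f = 2π·1.18e+04 = 7.414e+04 rad/s.
Step 2 — Component impedances:
  R: Z = R = 225 Ω
  L: Z = jωL = j·7.414e+04·0.00276 = 0 + j204.6 Ω
  C: Z = 1/(jωC) = -j/(ω·C) = 0 - j148.7 Ω
Step 3 — Parallel combination: 1/Z_total = 1/R + 1/L + 1/C; Z_total = 192.1 - j79.45 Ω = 207.9∠-22.5° Ω.

Z = 192.1 - j79.45 Ω = 207.9∠-22.5° Ω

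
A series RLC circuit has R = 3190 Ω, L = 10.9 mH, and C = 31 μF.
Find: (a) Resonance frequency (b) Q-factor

Step 1 — Resonance condition Im(Z)=0 gives ω₀ = 1/√(LC).
Step 2 — ω₀ = 1/√(0.0109·3.1e-05) = 1720 rad/s.
Step 3 — f₀ = ω₀/(2π) = 273.8 Hz.
Step 4 — Series Q: Q = ω₀L/R = 1720·0.0109/3190 = 0.005878.

(a) f₀ = 273.8 Hz  (b) Q = 0.005878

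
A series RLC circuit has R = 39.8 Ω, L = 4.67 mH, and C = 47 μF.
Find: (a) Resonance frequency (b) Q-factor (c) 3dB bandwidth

Step 1 — Resonance condition Im(Z)=0 gives ω₀ = 1/√(LC).
Step 2 — ω₀ = 1/√(0.00467·4.7e-05) = 2134 rad/s.
Step 3 — f₀ = ω₀/(2π) = 339.7 Hz.
Step 4 — Series Q: Q = ω₀L/R = 2134·0.00467/39.8 = 0.2505.
Step 5 — 3dB bandwidth: Δω = ω₀/Q = 8522 rad/s; BW = Δω/(2π) = 1356 Hz.

(a) f₀ = 339.7 Hz  (b) Q = 0.2505  (c) BW = 1356 Hz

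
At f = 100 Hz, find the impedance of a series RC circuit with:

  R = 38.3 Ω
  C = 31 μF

Step 1 — Angular frequency: ω = 2π·f = 2π·100 = 628.3 rad/s.
Step 2 — Component impedances:
  R: Z = R = 38.3 Ω
  C: Z = 1/(jωC) = -j/(ω·C) = 0 - j51.34 Ω
Step 3 — Series combination: Z_total = R + C = 38.3 - j51.34 Ω = 64.05∠-53.3° Ω.

Z = 38.3 - j51.34 Ω = 64.05∠-53.3° Ω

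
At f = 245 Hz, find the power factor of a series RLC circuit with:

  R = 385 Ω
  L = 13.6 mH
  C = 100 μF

Step 1 — Angular frequency: ω = 2π·f = 2π·245 = 1539 rad/s.
Step 2 — Component impedances:
  R: Z = R = 385 Ω
  L: Z = jωL = j·1539·0.0136 = 0 + j20.94 Ω
  C: Z = 1/(jωC) = -j/(ω·C) = 0 - j6.496 Ω
Step 3 — Series combination: Z_total = R + L + C = 385 + j14.44 Ω = 385.3∠2.1° Ω.
Step 4 — Power factor: PF = cos(φ) = Re(Z)/|Z| = 385/385.27 = 0.9993.
Step 5 — Type: Im(Z) = 14.44 ⇒ lagging (phase φ = 2.1°).

PF = 0.9993 (lagging, φ = 2.1°)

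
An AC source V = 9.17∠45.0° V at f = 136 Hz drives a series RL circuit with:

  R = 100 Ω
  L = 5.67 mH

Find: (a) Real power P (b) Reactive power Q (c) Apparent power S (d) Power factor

Step 1 — Angular frequency: ω = 2π·f = 2π·136 = 854.5 rad/s.
Step 2 — Component impedances:
  R: Z = R = 100 Ω
  L: Z = jωL = j·854.5·0.00567 = 0 + j4.845 Ω
Step 3 — Series combination: Z_total = R + L = 100 + j4.845 Ω = 100.1∠2.8° Ω.
Step 4 — Source phasor: V = 9.17∠45.0° V = 6.484 + j6.484 V.
Step 5 — Current: I = V / Z = 0.06782 + j0.06156 A = 0.09159∠42.2° A.
Step 6 — Complex power: S = V·I* = 0.8389 + j0.04065 VA.
Step 7 — Real power: P = Re(S) = 0.8389 W.
Step 8 — Reactive power: Q = Im(S) = 0.04065 VAR.
Step 9 — Apparent power: |S| = 0.8399 VA.
Step 10 — Power factor: PF = P/|S| = 0.9988 (lagging).

(a) P = 0.8389 W  (b) Q = 0.04065 VAR  (c) S = 0.8399 VA  (d) PF = 0.9988 (lagging)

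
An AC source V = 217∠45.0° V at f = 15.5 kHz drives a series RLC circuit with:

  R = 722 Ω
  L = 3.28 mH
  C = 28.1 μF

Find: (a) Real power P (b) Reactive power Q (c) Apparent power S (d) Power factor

Step 1 — Angular frequency: ω = 2π·f = 2π·1.55e+04 = 9.739e+04 rad/s.
Step 2 — Component impedances:
  R: Z = R = 722 Ω
  L: Z = jωL = j·9.739e+04·0.00328 = 0 + j319.4 Ω
  C: Z = 1/(jωC) = -j/(ω·C) = 0 - j0.3654 Ω
Step 3 — Series combination: Z_total = R + L + C = 722 + j319.1 Ω = 789.4∠23.8° Ω.
Step 4 — Source phasor: V = 217∠45.0° V = 153.4 + j153.4 V.
Step 5 — Current: I = V / Z = 0.2564 + j0.09923 A = 0.2749∠21.2° A.
Step 6 — Complex power: S = V·I* = 54.56 + j24.11 VA.
Step 7 — Real power: P = Re(S) = 54.56 W.
Step 8 — Reactive power: Q = Im(S) = 24.11 VAR.
Step 9 — Apparent power: |S| = 59.65 VA.
Step 10 — Power factor: PF = P/|S| = 0.9147 (lagging).

(a) P = 54.56 W  (b) Q = 24.11 VAR  (c) S = 59.65 VA  (d) PF = 0.9147 (lagging)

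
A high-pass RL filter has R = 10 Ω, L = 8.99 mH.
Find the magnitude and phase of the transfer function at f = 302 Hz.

Step 1 — Angular frequency: ω = 2π·302 = 1898 rad/s.
Step 2 — Transfer function: H(jω) = jωL/(R + jωL).
Step 3 — Numerator jωL = j·17.06; denominator R + jωL = 10 + j17.06.
Step 4 — H = 0.7442 + j0.4363.
Step 5 — Magnitude: |H| = 0.8627 (-1.3 dB); phase: φ = 30.4°.

|H| = 0.8627 (-1.3 dB), φ = 30.4°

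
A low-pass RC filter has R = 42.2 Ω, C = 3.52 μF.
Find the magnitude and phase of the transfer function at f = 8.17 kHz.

Step 1 — Angular frequency: ω = 2π·8170 = 5.133e+04 rad/s.
Step 2 — Transfer function: H(jω) = 1/(1 + jωRC).
Step 3 — Denominator: 1 + jωRC = 1 + j·5.133e+04·42.2·3.52e-06 = 1 + j7.625.
Step 4 — H = 0.01691 - j0.1289.
Step 5 — Magnitude: |H| = 0.13 (-17.7 dB); phase: φ = -82.5°.

|H| = 0.13 (-17.7 dB), φ = -82.5°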